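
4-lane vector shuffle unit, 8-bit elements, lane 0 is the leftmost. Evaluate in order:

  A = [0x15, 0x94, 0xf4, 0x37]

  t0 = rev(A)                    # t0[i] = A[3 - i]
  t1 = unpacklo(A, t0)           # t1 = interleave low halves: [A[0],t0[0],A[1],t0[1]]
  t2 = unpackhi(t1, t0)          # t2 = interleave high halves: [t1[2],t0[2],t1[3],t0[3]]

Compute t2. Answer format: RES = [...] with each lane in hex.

RES = [0x94, 0x94, 0xf4, 0x15]

t0 = [0x37, 0xf4, 0x94, 0x15]
t1 = [0x15, 0x37, 0x94, 0xf4]
t2 = [0x94, 0x94, 0xf4, 0x15]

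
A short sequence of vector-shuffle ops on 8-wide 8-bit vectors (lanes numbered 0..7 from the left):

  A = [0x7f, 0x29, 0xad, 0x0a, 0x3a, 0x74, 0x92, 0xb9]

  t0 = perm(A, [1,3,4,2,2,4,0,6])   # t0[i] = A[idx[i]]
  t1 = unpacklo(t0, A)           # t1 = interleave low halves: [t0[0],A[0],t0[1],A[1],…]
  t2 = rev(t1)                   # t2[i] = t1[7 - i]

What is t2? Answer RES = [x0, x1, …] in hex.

t0 = [0x29, 0x0a, 0x3a, 0xad, 0xad, 0x3a, 0x7f, 0x92]
t1 = [0x29, 0x7f, 0x0a, 0x29, 0x3a, 0xad, 0xad, 0x0a]
t2 = [0x0a, 0xad, 0xad, 0x3a, 0x29, 0x0a, 0x7f, 0x29]

RES = [ 0x0a  0xad  0xad  0x3a  0x29  0x0a  0x7f  0x29 ]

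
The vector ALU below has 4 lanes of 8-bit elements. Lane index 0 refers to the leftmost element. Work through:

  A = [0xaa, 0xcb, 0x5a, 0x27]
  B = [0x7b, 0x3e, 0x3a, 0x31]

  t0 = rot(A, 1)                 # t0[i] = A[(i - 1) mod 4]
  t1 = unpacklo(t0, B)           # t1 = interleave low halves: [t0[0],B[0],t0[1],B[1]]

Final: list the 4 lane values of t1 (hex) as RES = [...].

→ t0 |27|aa|cb|5a|
→ t1 |27|7b|aa|3e|

RES = [ 0x27  0x7b  0xaa  0x3e ]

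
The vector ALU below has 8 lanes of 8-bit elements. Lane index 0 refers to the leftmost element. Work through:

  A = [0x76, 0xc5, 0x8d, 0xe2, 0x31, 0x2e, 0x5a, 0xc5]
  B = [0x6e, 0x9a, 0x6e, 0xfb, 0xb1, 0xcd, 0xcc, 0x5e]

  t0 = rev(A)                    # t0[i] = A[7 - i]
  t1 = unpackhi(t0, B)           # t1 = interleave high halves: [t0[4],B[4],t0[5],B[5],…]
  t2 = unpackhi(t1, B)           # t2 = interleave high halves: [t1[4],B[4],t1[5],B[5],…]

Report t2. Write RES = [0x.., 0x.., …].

RES = [ 0xc5  0xb1  0xcc  0xcd  0x76  0xcc  0x5e  0x5e ]

→ t0 |c5|5a|2e|31|e2|8d|c5|76|
→ t1 |e2|b1|8d|cd|c5|cc|76|5e|
→ t2 |c5|b1|cc|cd|76|cc|5e|5e|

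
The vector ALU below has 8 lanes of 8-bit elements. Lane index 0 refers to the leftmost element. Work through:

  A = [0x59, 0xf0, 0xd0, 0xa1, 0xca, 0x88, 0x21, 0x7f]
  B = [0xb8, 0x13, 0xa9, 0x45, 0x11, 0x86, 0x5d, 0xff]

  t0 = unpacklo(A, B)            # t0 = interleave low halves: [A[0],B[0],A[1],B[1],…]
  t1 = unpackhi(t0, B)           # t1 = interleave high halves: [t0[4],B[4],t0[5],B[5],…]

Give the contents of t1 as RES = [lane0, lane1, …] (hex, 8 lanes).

RES = [ 0xd0  0x11  0xa9  0x86  0xa1  0x5d  0x45  0xff ]

  t0: 59 b8 f0 13 d0 a9 a1 45
  t1: d0 11 a9 86 a1 5d 45 ff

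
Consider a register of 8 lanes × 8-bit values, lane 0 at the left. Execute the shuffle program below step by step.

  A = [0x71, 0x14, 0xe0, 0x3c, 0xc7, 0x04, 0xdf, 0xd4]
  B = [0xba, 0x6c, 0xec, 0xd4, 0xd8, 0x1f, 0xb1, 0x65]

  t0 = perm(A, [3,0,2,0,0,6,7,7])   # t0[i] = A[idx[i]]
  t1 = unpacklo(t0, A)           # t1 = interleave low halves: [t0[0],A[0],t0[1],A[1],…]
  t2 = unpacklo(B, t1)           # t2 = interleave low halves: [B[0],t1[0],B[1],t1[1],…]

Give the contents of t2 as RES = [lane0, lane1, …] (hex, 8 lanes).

→ t0 |3c|71|e0|71|71|df|d4|d4|
→ t1 |3c|71|71|14|e0|e0|71|3c|
→ t2 |ba|3c|6c|71|ec|71|d4|14|

RES = [ 0xba  0x3c  0x6c  0x71  0xec  0x71  0xd4  0x14 ]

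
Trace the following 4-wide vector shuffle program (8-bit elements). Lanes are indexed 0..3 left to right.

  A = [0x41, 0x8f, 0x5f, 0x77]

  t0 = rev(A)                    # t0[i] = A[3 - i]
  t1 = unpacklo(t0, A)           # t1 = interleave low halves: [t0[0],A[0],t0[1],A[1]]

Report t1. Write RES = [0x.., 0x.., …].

RES = [0x77, 0x41, 0x5f, 0x8f]

→ t0 |77|5f|8f|41|
→ t1 |77|41|5f|8f|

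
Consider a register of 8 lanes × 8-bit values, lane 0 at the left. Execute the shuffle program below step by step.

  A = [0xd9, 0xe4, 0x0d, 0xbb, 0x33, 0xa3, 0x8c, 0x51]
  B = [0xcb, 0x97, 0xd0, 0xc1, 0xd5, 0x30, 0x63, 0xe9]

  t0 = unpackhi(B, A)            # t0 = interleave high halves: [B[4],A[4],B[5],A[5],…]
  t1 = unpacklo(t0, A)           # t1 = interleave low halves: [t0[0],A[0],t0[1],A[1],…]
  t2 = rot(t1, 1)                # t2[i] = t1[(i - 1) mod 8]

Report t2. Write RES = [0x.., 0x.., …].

RES = [0xbb, 0xd5, 0xd9, 0x33, 0xe4, 0x30, 0x0d, 0xa3]

t0 = [0xd5, 0x33, 0x30, 0xa3, 0x63, 0x8c, 0xe9, 0x51]
t1 = [0xd5, 0xd9, 0x33, 0xe4, 0x30, 0x0d, 0xa3, 0xbb]
t2 = [0xbb, 0xd5, 0xd9, 0x33, 0xe4, 0x30, 0x0d, 0xa3]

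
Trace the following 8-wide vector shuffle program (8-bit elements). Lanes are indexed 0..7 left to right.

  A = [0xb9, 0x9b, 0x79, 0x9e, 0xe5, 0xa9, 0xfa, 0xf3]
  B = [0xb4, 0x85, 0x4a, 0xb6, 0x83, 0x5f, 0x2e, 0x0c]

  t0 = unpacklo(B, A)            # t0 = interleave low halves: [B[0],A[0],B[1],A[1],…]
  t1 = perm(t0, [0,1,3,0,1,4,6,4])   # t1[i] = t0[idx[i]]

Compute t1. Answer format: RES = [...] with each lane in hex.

→ t0 |b4|b9|85|9b|4a|79|b6|9e|
→ t1 |b4|b9|9b|b4|b9|4a|b6|4a|

RES = [0xb4, 0xb9, 0x9b, 0xb4, 0xb9, 0x4a, 0xb6, 0x4a]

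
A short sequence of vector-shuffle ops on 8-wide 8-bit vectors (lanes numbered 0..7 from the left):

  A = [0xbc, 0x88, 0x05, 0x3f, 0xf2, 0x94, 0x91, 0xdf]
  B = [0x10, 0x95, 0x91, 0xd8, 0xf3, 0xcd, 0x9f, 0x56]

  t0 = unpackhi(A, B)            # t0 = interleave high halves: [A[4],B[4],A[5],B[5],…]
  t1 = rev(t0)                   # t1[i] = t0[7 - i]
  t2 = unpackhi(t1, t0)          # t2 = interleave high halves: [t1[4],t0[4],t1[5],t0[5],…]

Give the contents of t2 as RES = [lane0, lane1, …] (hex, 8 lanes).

  t0: f2 f3 94 cd 91 9f df 56
  t1: 56 df 9f 91 cd 94 f3 f2
  t2: cd 91 94 9f f3 df f2 56

RES = [0xcd, 0x91, 0x94, 0x9f, 0xf3, 0xdf, 0xf2, 0x56]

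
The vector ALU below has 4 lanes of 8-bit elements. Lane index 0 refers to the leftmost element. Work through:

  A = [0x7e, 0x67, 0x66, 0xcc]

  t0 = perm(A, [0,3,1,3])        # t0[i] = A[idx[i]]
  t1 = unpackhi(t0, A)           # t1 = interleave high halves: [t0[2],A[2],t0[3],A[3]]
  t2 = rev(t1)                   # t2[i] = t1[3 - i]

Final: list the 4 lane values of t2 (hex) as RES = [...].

RES = [0xcc, 0xcc, 0x66, 0x67]

→ t0 |7e|cc|67|cc|
→ t1 |67|66|cc|cc|
→ t2 |cc|cc|66|67|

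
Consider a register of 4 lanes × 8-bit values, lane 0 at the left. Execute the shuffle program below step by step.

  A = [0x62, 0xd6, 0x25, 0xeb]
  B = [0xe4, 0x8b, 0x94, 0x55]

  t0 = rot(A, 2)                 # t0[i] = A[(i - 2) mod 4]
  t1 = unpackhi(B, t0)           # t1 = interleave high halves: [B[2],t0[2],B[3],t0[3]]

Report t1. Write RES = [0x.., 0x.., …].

RES = [ 0x94  0x62  0x55  0xd6 ]

t0 = [0x25, 0xeb, 0x62, 0xd6]
t1 = [0x94, 0x62, 0x55, 0xd6]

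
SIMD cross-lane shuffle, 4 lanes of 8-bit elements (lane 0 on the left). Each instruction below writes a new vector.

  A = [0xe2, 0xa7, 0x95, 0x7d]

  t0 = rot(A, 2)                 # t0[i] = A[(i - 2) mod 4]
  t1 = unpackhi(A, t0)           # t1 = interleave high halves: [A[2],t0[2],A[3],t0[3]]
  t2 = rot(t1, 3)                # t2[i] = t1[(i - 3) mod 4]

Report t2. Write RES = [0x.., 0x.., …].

RES = [0xe2, 0x7d, 0xa7, 0x95]

→ t0 |95|7d|e2|a7|
→ t1 |95|e2|7d|a7|
→ t2 |e2|7d|a7|95|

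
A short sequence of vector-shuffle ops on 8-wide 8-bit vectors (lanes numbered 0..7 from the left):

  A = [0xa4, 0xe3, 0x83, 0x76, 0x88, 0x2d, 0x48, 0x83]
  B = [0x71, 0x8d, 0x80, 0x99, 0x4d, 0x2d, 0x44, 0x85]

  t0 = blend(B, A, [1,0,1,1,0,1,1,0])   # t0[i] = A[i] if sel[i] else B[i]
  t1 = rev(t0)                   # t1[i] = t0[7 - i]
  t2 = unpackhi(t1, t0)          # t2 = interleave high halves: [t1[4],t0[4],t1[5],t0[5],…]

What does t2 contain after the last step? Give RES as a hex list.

RES = [0x76, 0x4d, 0x83, 0x2d, 0x8d, 0x48, 0xa4, 0x85]

  t0: a4 8d 83 76 4d 2d 48 85
  t1: 85 48 2d 4d 76 83 8d a4
  t2: 76 4d 83 2d 8d 48 a4 85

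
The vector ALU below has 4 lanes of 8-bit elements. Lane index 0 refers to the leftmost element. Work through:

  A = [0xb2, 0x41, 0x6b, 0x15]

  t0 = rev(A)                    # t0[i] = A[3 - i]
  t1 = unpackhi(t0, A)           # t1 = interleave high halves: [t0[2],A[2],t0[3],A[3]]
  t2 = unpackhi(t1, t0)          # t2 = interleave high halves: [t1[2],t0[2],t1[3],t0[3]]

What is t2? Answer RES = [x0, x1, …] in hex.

  t0: 15 6b 41 b2
  t1: 41 6b b2 15
  t2: b2 41 15 b2

RES = [ 0xb2  0x41  0x15  0xb2 ]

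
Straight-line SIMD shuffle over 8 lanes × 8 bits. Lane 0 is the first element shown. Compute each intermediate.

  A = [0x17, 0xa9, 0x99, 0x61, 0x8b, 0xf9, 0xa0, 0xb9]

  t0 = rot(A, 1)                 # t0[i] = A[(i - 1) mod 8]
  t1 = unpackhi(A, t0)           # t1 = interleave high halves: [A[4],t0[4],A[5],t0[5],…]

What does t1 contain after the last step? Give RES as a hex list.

RES = [ 0x8b  0x61  0xf9  0x8b  0xa0  0xf9  0xb9  0xa0 ]

t0 = [0xb9, 0x17, 0xa9, 0x99, 0x61, 0x8b, 0xf9, 0xa0]
t1 = [0x8b, 0x61, 0xf9, 0x8b, 0xa0, 0xf9, 0xb9, 0xa0]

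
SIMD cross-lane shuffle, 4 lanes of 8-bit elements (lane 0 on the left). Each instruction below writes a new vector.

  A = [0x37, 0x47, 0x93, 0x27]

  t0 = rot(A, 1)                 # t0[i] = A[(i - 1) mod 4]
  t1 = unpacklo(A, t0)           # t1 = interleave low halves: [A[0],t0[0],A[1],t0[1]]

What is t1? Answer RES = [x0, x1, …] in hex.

t0 = [0x27, 0x37, 0x47, 0x93]
t1 = [0x37, 0x27, 0x47, 0x37]

RES = [ 0x37  0x27  0x47  0x37 ]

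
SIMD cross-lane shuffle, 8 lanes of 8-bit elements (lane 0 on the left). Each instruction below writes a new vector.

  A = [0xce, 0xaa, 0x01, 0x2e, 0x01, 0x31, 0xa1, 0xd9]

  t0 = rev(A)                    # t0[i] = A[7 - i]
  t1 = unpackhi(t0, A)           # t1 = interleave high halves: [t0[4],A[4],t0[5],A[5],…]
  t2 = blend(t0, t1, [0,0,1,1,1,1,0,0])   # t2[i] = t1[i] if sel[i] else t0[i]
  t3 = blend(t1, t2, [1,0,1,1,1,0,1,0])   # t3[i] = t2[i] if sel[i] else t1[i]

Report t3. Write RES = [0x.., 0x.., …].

  t0: d9 a1 31 01 2e 01 aa ce
  t1: 2e 01 01 31 aa a1 ce d9
  t2: d9 a1 01 31 aa a1 aa ce
  t3: d9 01 01 31 aa a1 aa d9

RES = [0xd9, 0x01, 0x01, 0x31, 0xaa, 0xa1, 0xaa, 0xd9]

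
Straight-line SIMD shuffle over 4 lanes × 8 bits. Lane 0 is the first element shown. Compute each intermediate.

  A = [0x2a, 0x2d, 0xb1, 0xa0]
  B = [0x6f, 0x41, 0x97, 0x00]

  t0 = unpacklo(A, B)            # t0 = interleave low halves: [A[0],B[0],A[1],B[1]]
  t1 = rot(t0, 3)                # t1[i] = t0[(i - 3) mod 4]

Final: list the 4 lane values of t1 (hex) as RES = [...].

RES = [ 0x6f  0x2d  0x41  0x2a ]

  t0: 2a 6f 2d 41
  t1: 6f 2d 41 2a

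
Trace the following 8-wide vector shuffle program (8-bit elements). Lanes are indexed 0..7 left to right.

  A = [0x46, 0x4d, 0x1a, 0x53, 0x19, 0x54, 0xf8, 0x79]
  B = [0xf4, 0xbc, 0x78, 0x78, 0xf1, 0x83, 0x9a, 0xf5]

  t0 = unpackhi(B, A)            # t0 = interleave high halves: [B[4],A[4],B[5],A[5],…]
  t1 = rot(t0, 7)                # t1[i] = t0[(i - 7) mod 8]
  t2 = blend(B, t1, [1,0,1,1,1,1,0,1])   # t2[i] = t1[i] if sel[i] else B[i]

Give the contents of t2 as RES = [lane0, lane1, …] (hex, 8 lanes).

  t0: f1 19 83 54 9a f8 f5 79
  t1: 19 83 54 9a f8 f5 79 f1
  t2: 19 bc 54 9a f8 f5 9a f1

RES = [0x19, 0xbc, 0x54, 0x9a, 0xf8, 0xf5, 0x9a, 0xf1]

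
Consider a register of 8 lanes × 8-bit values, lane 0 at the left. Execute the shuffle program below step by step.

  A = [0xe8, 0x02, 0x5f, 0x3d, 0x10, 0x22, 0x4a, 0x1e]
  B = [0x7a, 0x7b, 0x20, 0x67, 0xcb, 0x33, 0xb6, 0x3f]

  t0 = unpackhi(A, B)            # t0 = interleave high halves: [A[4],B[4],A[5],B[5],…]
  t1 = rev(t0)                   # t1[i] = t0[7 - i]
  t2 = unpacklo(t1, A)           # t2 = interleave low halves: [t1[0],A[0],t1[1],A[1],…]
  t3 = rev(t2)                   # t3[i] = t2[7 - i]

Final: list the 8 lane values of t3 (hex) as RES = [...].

RES = [ 0x3d  0x4a  0x5f  0xb6  0x02  0x1e  0xe8  0x3f ]

t0 = [0x10, 0xcb, 0x22, 0x33, 0x4a, 0xb6, 0x1e, 0x3f]
t1 = [0x3f, 0x1e, 0xb6, 0x4a, 0x33, 0x22, 0xcb, 0x10]
t2 = [0x3f, 0xe8, 0x1e, 0x02, 0xb6, 0x5f, 0x4a, 0x3d]
t3 = [0x3d, 0x4a, 0x5f, 0xb6, 0x02, 0x1e, 0xe8, 0x3f]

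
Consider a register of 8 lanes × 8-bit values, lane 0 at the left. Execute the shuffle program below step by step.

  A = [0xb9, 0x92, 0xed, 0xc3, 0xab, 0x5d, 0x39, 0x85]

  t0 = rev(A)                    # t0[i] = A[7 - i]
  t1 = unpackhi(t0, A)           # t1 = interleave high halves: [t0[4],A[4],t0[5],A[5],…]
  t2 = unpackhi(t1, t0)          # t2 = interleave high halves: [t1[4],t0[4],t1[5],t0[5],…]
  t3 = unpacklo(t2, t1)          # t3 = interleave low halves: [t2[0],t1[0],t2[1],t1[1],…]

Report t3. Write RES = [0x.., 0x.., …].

RES = [ 0x92  0xc3  0xc3  0xab  0x39  0xed  0xed  0x5d ]

  t0: 85 39 5d ab c3 ed 92 b9
  t1: c3 ab ed 5d 92 39 b9 85
  t2: 92 c3 39 ed b9 92 85 b9
  t3: 92 c3 c3 ab 39 ed ed 5d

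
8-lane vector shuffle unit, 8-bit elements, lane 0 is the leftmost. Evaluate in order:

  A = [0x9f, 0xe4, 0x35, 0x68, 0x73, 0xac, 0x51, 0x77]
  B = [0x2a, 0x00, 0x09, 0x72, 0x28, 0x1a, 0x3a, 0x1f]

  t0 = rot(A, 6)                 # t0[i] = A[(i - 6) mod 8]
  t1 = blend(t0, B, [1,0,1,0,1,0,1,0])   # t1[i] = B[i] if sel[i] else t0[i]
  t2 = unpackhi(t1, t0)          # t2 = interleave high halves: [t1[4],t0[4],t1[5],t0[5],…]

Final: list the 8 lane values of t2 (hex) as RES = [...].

  t0: 35 68 73 ac 51 77 9f e4
  t1: 2a 68 09 ac 28 77 3a e4
  t2: 28 51 77 77 3a 9f e4 e4

RES = [0x28, 0x51, 0x77, 0x77, 0x3a, 0x9f, 0xe4, 0xe4]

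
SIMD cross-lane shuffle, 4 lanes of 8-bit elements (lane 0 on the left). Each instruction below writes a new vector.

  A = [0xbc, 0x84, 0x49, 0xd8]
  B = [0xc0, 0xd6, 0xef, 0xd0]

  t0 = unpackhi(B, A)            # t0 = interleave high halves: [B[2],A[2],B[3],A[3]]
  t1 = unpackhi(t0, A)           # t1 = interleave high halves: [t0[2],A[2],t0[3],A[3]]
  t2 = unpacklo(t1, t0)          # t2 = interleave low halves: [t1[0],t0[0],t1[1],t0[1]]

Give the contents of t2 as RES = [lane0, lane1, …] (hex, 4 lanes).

RES = [ 0xd0  0xef  0x49  0x49 ]

→ t0 |ef|49|d0|d8|
→ t1 |d0|49|d8|d8|
→ t2 |d0|ef|49|49|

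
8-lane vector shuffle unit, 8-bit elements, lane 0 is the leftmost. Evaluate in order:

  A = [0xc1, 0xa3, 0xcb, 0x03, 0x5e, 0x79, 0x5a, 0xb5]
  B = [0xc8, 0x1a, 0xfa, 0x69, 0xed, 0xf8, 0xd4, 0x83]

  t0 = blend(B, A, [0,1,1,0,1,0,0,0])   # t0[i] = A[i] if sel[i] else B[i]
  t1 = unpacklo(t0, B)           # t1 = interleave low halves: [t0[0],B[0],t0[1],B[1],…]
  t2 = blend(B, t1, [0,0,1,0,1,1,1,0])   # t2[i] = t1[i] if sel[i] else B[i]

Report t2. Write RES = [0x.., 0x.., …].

RES = [ 0xc8  0x1a  0xa3  0x69  0xcb  0xfa  0x69  0x83 ]

→ t0 |c8|a3|cb|69|5e|f8|d4|83|
→ t1 |c8|c8|a3|1a|cb|fa|69|69|
→ t2 |c8|1a|a3|69|cb|fa|69|83|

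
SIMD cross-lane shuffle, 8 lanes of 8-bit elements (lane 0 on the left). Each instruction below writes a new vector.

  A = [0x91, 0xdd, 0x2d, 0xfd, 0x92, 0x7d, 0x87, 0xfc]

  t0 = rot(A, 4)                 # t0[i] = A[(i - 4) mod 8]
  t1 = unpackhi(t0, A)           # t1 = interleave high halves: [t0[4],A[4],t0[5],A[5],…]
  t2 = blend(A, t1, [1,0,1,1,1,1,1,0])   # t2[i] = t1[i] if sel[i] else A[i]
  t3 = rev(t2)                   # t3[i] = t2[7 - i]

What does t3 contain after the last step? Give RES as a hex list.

RES = [ 0xfc  0xfd  0x87  0x2d  0x7d  0xdd  0xdd  0x91 ]

  t0: 92 7d 87 fc 91 dd 2d fd
  t1: 91 92 dd 7d 2d 87 fd fc
  t2: 91 dd dd 7d 2d 87 fd fc
  t3: fc fd 87 2d 7d dd dd 91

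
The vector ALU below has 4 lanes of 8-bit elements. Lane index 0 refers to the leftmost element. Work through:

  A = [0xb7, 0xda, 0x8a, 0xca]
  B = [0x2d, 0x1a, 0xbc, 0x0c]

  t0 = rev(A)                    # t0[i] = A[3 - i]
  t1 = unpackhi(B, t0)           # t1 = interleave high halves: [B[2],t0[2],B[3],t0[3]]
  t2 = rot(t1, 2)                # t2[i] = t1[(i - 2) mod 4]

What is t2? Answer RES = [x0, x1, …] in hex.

RES = [ 0x0c  0xb7  0xbc  0xda ]

t0 = [0xca, 0x8a, 0xda, 0xb7]
t1 = [0xbc, 0xda, 0x0c, 0xb7]
t2 = [0x0c, 0xb7, 0xbc, 0xda]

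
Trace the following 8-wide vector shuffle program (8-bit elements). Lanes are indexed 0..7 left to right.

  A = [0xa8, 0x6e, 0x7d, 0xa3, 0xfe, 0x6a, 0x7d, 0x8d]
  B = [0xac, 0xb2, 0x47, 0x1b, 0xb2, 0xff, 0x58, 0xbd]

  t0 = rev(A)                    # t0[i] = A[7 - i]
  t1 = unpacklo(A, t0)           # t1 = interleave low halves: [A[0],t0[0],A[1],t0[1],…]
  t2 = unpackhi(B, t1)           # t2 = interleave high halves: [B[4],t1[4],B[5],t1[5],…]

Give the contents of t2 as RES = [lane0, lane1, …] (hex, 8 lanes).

RES = [0xb2, 0x7d, 0xff, 0x6a, 0x58, 0xa3, 0xbd, 0xfe]

t0 = [0x8d, 0x7d, 0x6a, 0xfe, 0xa3, 0x7d, 0x6e, 0xa8]
t1 = [0xa8, 0x8d, 0x6e, 0x7d, 0x7d, 0x6a, 0xa3, 0xfe]
t2 = [0xb2, 0x7d, 0xff, 0x6a, 0x58, 0xa3, 0xbd, 0xfe]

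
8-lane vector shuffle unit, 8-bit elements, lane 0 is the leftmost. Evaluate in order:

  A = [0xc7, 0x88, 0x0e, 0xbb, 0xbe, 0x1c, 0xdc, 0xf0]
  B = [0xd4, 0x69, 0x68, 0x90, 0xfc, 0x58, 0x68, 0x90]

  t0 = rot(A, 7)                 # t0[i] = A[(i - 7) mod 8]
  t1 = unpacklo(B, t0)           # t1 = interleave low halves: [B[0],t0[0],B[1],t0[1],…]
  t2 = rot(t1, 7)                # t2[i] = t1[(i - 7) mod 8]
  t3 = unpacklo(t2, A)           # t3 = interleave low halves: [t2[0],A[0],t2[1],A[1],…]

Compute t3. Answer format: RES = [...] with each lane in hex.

RES = [ 0x88  0xc7  0x69  0x88  0x0e  0x0e  0x68  0xbb ]

  t0: 88 0e bb be 1c dc f0 c7
  t1: d4 88 69 0e 68 bb 90 be
  t2: 88 69 0e 68 bb 90 be d4
  t3: 88 c7 69 88 0e 0e 68 bb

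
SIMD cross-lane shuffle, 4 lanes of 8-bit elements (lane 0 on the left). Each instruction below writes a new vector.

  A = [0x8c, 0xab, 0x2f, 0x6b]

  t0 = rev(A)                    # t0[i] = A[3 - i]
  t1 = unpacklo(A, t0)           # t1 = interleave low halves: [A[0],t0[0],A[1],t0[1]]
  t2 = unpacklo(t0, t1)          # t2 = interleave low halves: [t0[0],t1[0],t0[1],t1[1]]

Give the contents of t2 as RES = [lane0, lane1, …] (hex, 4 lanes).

RES = [ 0x6b  0x8c  0x2f  0x6b ]

t0 = [0x6b, 0x2f, 0xab, 0x8c]
t1 = [0x8c, 0x6b, 0xab, 0x2f]
t2 = [0x6b, 0x8c, 0x2f, 0x6b]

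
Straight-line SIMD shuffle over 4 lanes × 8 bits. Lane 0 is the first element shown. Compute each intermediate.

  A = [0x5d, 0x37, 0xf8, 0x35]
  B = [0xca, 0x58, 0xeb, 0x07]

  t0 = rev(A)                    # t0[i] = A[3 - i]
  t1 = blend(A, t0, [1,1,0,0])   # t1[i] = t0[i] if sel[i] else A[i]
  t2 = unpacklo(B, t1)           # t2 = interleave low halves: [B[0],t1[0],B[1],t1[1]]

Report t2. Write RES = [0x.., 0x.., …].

t0 = [0x35, 0xf8, 0x37, 0x5d]
t1 = [0x35, 0xf8, 0xf8, 0x35]
t2 = [0xca, 0x35, 0x58, 0xf8]

RES = [ 0xca  0x35  0x58  0xf8 ]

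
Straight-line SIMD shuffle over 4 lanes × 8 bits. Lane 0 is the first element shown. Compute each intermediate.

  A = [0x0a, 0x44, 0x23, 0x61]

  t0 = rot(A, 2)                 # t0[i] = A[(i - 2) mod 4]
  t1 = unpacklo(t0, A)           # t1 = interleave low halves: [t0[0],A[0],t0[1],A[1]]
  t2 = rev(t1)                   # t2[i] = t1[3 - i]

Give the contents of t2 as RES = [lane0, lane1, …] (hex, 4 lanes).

→ t0 |23|61|0a|44|
→ t1 |23|0a|61|44|
→ t2 |44|61|0a|23|

RES = [0x44, 0x61, 0x0a, 0x23]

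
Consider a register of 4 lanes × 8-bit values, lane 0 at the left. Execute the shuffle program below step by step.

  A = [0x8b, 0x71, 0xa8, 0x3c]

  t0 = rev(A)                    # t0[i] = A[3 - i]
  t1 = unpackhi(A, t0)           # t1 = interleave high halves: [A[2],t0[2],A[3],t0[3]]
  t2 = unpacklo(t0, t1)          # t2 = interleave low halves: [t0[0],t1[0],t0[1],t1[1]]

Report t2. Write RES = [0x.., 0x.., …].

→ t0 |3c|a8|71|8b|
→ t1 |a8|71|3c|8b|
→ t2 |3c|a8|a8|71|

RES = [ 0x3c  0xa8  0xa8  0x71 ]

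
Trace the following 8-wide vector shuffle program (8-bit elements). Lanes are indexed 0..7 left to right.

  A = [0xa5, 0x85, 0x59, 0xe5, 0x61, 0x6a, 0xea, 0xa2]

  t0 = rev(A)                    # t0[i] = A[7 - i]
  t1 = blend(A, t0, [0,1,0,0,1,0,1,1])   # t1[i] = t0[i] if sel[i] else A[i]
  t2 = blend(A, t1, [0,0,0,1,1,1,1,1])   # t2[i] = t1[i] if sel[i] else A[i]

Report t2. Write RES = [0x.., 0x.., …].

RES = [ 0xa5  0x85  0x59  0xe5  0xe5  0x6a  0x85  0xa5 ]

  t0: a2 ea 6a 61 e5 59 85 a5
  t1: a5 ea 59 e5 e5 6a 85 a5
  t2: a5 85 59 e5 e5 6a 85 a5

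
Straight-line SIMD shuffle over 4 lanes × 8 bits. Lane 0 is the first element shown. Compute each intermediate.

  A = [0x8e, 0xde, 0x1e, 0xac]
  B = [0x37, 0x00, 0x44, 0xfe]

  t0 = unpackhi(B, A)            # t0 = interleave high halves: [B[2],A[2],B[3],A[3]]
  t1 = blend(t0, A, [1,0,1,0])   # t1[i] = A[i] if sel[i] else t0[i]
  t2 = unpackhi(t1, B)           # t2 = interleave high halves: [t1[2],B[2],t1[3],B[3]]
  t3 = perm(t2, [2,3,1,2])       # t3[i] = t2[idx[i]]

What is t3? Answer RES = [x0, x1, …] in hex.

t0 = [0x44, 0x1e, 0xfe, 0xac]
t1 = [0x8e, 0x1e, 0x1e, 0xac]
t2 = [0x1e, 0x44, 0xac, 0xfe]
t3 = [0xac, 0xfe, 0x44, 0xac]

RES = [ 0xac  0xfe  0x44  0xac ]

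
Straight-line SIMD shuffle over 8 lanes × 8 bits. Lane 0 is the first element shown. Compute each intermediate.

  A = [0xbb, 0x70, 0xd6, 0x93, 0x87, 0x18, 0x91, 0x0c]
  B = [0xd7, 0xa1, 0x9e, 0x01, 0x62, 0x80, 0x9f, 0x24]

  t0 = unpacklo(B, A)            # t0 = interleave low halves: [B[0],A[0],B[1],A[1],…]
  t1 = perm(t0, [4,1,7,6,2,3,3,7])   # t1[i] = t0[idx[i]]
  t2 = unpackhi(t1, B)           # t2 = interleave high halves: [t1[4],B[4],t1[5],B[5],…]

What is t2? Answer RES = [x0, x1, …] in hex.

RES = [0xa1, 0x62, 0x70, 0x80, 0x70, 0x9f, 0x93, 0x24]

→ t0 |d7|bb|a1|70|9e|d6|01|93|
→ t1 |9e|bb|93|01|a1|70|70|93|
→ t2 |a1|62|70|80|70|9f|93|24|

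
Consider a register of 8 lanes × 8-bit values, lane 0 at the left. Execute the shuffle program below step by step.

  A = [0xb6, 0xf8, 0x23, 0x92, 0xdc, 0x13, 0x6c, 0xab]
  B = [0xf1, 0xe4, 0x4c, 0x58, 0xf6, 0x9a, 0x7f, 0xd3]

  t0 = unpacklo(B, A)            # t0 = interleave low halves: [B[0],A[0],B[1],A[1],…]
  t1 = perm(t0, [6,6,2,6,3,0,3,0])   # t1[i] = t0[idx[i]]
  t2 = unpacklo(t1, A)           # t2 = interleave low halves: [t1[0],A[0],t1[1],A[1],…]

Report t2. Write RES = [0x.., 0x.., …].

RES = [0x58, 0xb6, 0x58, 0xf8, 0xe4, 0x23, 0x58, 0x92]

  t0: f1 b6 e4 f8 4c 23 58 92
  t1: 58 58 e4 58 f8 f1 f8 f1
  t2: 58 b6 58 f8 e4 23 58 92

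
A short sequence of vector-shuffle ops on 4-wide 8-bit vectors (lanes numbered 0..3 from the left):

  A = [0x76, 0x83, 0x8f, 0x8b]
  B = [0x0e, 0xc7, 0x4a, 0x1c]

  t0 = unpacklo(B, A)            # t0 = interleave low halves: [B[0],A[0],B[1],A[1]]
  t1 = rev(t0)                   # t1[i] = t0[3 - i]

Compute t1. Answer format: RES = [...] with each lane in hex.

t0 = [0x0e, 0x76, 0xc7, 0x83]
t1 = [0x83, 0xc7, 0x76, 0x0e]

RES = [0x83, 0xc7, 0x76, 0x0e]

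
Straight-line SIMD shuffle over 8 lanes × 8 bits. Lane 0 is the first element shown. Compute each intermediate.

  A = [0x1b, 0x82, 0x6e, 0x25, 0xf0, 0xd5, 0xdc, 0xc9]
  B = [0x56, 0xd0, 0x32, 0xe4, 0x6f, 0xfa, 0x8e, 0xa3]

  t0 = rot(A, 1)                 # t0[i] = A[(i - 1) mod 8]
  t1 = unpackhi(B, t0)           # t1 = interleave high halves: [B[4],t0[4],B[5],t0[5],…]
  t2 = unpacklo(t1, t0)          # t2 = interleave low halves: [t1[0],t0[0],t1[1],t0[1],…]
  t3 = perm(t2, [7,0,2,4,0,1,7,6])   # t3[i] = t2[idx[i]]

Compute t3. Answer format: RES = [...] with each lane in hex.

RES = [0x6e, 0x6f, 0x25, 0xfa, 0x6f, 0xc9, 0x6e, 0xf0]

  t0: c9 1b 82 6e 25 f0 d5 dc
  t1: 6f 25 fa f0 8e d5 a3 dc
  t2: 6f c9 25 1b fa 82 f0 6e
  t3: 6e 6f 25 fa 6f c9 6e f0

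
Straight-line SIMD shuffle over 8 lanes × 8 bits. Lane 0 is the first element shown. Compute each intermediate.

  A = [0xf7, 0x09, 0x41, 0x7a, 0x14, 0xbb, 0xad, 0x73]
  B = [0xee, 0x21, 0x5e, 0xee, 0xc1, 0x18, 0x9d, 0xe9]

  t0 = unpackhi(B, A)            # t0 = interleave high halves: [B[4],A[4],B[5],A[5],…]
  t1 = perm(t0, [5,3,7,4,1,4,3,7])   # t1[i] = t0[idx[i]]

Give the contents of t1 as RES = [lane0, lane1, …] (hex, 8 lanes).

RES = [ 0xad  0xbb  0x73  0x9d  0x14  0x9d  0xbb  0x73 ]

→ t0 |c1|14|18|bb|9d|ad|e9|73|
→ t1 |ad|bb|73|9d|14|9d|bb|73|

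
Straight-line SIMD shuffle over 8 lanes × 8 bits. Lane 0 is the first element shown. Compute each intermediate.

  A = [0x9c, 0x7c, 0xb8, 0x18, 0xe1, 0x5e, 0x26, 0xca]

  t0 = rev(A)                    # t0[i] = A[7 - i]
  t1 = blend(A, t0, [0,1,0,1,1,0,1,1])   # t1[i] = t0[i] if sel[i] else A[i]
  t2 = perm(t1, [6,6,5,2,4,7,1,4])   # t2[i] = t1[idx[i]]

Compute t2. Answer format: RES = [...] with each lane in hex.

RES = [0x7c, 0x7c, 0x5e, 0xb8, 0x18, 0x9c, 0x26, 0x18]

t0 = [0xca, 0x26, 0x5e, 0xe1, 0x18, 0xb8, 0x7c, 0x9c]
t1 = [0x9c, 0x26, 0xb8, 0xe1, 0x18, 0x5e, 0x7c, 0x9c]
t2 = [0x7c, 0x7c, 0x5e, 0xb8, 0x18, 0x9c, 0x26, 0x18]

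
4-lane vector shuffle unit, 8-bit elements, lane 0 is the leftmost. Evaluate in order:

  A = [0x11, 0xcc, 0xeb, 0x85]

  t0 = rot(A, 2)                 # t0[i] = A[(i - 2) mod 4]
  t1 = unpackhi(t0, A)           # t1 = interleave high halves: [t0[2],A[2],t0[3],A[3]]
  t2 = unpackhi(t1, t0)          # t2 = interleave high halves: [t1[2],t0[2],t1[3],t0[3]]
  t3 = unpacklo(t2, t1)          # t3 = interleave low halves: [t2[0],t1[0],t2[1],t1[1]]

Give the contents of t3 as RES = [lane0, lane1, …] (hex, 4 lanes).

RES = [ 0xcc  0x11  0x11  0xeb ]

→ t0 |eb|85|11|cc|
→ t1 |11|eb|cc|85|
→ t2 |cc|11|85|cc|
→ t3 |cc|11|11|eb|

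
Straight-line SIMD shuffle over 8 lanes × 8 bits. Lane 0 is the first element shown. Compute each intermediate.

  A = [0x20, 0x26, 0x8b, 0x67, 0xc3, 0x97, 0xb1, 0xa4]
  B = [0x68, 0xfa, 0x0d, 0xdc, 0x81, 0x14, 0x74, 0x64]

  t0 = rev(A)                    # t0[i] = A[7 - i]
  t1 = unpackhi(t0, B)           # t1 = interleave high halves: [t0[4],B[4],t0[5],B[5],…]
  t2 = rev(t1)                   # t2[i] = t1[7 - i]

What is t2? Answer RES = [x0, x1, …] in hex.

→ t0 |a4|b1|97|c3|67|8b|26|20|
→ t1 |67|81|8b|14|26|74|20|64|
→ t2 |64|20|74|26|14|8b|81|67|

RES = [ 0x64  0x20  0x74  0x26  0x14  0x8b  0x81  0x67 ]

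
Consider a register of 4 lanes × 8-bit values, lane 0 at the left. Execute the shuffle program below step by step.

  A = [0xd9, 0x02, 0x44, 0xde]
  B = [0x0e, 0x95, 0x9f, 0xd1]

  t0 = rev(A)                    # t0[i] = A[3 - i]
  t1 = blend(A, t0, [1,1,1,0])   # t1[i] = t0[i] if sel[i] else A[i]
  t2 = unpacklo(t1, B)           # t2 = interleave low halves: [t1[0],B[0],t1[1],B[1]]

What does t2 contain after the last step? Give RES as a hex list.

  t0: de 44 02 d9
  t1: de 44 02 de
  t2: de 0e 44 95

RES = [ 0xde  0x0e  0x44  0x95 ]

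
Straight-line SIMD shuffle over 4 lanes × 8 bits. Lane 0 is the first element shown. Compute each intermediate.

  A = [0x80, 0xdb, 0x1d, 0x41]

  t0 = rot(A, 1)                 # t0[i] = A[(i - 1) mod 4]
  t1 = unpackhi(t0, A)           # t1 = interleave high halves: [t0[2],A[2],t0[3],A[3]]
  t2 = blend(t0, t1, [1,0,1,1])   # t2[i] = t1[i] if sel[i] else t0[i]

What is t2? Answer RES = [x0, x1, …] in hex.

RES = [ 0xdb  0x80  0x1d  0x41 ]

  t0: 41 80 db 1d
  t1: db 1d 1d 41
  t2: db 80 1d 41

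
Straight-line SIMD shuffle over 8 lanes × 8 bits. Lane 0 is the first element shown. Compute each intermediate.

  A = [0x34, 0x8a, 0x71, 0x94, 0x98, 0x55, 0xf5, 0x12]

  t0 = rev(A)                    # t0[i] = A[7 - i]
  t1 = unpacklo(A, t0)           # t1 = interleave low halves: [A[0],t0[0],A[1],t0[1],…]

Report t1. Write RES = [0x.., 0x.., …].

  t0: 12 f5 55 98 94 71 8a 34
  t1: 34 12 8a f5 71 55 94 98

RES = [0x34, 0x12, 0x8a, 0xf5, 0x71, 0x55, 0x94, 0x98]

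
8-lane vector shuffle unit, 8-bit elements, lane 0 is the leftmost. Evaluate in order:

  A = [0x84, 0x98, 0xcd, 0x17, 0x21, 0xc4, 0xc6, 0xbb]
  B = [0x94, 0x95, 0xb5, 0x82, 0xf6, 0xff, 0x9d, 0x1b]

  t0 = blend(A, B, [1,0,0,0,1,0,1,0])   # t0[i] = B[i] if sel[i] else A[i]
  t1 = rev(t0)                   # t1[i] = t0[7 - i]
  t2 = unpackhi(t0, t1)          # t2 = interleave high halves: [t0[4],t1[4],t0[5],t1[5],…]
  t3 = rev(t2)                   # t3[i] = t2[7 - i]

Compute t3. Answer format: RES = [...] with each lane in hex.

RES = [0x94, 0xbb, 0x98, 0x9d, 0xcd, 0xc4, 0x17, 0xf6]

  t0: 94 98 cd 17 f6 c4 9d bb
  t1: bb 9d c4 f6 17 cd 98 94
  t2: f6 17 c4 cd 9d 98 bb 94
  t3: 94 bb 98 9d cd c4 17 f6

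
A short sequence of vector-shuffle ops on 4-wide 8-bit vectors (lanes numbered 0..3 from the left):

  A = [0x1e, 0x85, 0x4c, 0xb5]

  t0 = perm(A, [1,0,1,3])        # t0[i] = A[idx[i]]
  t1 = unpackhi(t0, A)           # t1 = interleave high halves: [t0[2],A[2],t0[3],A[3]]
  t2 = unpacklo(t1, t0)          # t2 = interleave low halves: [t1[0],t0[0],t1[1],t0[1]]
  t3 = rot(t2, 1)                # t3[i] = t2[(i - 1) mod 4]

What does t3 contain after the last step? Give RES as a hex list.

t0 = [0x85, 0x1e, 0x85, 0xb5]
t1 = [0x85, 0x4c, 0xb5, 0xb5]
t2 = [0x85, 0x85, 0x4c, 0x1e]
t3 = [0x1e, 0x85, 0x85, 0x4c]

RES = [0x1e, 0x85, 0x85, 0x4c]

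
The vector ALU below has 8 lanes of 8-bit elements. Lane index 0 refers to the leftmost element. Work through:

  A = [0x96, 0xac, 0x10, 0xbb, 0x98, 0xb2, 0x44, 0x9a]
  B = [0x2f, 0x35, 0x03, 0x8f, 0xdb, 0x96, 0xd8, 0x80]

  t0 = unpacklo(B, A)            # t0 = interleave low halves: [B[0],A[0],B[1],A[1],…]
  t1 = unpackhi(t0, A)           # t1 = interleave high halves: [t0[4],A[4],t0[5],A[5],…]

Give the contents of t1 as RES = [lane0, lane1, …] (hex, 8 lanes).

RES = [0x03, 0x98, 0x10, 0xb2, 0x8f, 0x44, 0xbb, 0x9a]

  t0: 2f 96 35 ac 03 10 8f bb
  t1: 03 98 10 b2 8f 44 bb 9a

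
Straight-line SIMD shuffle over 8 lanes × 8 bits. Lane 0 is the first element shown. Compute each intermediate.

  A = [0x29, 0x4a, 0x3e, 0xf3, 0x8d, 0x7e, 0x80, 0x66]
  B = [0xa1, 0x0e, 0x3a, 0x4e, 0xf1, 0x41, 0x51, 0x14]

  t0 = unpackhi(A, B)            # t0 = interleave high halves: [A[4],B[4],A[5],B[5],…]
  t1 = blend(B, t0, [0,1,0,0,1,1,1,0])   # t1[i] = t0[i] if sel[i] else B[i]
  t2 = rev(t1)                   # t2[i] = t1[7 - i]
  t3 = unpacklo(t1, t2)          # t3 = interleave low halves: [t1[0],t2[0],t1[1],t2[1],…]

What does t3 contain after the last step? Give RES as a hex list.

t0 = [0x8d, 0xf1, 0x7e, 0x41, 0x80, 0x51, 0x66, 0x14]
t1 = [0xa1, 0xf1, 0x3a, 0x4e, 0x80, 0x51, 0x66, 0x14]
t2 = [0x14, 0x66, 0x51, 0x80, 0x4e, 0x3a, 0xf1, 0xa1]
t3 = [0xa1, 0x14, 0xf1, 0x66, 0x3a, 0x51, 0x4e, 0x80]

RES = [ 0xa1  0x14  0xf1  0x66  0x3a  0x51  0x4e  0x80 ]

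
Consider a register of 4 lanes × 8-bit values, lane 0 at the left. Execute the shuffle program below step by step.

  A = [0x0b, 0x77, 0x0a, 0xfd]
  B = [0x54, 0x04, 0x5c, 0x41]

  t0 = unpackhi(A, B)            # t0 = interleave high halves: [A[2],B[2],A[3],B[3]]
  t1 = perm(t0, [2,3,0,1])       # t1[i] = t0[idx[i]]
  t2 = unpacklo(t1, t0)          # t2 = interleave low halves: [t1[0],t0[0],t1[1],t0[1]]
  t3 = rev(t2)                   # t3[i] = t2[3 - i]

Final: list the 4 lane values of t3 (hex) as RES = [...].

→ t0 |0a|5c|fd|41|
→ t1 |fd|41|0a|5c|
→ t2 |fd|0a|41|5c|
→ t3 |5c|41|0a|fd|

RES = [0x5c, 0x41, 0x0a, 0xfd]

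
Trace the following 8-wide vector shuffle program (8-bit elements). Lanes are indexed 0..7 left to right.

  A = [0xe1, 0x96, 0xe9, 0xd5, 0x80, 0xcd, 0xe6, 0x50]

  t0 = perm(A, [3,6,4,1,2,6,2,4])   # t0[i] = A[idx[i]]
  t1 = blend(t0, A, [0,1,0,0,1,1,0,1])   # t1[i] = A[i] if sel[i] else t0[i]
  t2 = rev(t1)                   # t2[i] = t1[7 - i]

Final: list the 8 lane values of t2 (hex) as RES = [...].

  t0: d5 e6 80 96 e9 e6 e9 80
  t1: d5 96 80 96 80 cd e9 50
  t2: 50 e9 cd 80 96 80 96 d5

RES = [ 0x50  0xe9  0xcd  0x80  0x96  0x80  0x96  0xd5 ]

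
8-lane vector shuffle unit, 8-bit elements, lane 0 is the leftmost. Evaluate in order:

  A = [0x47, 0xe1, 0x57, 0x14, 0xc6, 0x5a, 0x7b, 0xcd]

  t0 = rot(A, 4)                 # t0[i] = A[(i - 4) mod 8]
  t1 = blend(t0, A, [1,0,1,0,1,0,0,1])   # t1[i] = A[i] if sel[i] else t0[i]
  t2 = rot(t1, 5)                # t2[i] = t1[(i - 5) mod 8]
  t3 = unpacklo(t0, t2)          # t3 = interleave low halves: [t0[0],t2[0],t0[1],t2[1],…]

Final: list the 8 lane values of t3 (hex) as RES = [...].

RES = [0xc6, 0xcd, 0x5a, 0xc6, 0x7b, 0xe1, 0xcd, 0x57]

→ t0 |c6|5a|7b|cd|47|e1|57|14|
→ t1 |47|5a|57|cd|c6|e1|57|cd|
→ t2 |cd|c6|e1|57|cd|47|5a|57|
→ t3 |c6|cd|5a|c6|7b|e1|cd|57|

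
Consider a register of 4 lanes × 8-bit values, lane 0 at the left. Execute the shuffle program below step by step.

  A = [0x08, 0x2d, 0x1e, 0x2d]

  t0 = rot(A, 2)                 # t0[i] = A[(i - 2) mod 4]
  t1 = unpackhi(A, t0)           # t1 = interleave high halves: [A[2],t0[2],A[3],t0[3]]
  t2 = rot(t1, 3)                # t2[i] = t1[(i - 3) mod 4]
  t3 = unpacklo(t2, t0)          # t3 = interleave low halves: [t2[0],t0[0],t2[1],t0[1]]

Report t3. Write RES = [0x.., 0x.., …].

RES = [ 0x08  0x1e  0x2d  0x2d ]

t0 = [0x1e, 0x2d, 0x08, 0x2d]
t1 = [0x1e, 0x08, 0x2d, 0x2d]
t2 = [0x08, 0x2d, 0x2d, 0x1e]
t3 = [0x08, 0x1e, 0x2d, 0x2d]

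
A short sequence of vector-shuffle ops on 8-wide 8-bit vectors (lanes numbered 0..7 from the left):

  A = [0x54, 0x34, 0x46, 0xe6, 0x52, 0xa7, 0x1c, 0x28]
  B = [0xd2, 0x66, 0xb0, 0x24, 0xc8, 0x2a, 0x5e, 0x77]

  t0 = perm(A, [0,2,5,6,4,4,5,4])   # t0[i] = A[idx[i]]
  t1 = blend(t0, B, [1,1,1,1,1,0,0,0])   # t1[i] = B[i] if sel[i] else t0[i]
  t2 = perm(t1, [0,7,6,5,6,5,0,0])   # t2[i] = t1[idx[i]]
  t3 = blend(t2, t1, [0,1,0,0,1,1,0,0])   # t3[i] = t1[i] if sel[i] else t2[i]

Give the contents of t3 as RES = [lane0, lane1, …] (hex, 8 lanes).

t0 = [0x54, 0x46, 0xa7, 0x1c, 0x52, 0x52, 0xa7, 0x52]
t1 = [0xd2, 0x66, 0xb0, 0x24, 0xc8, 0x52, 0xa7, 0x52]
t2 = [0xd2, 0x52, 0xa7, 0x52, 0xa7, 0x52, 0xd2, 0xd2]
t3 = [0xd2, 0x66, 0xa7, 0x52, 0xc8, 0x52, 0xd2, 0xd2]

RES = [0xd2, 0x66, 0xa7, 0x52, 0xc8, 0x52, 0xd2, 0xd2]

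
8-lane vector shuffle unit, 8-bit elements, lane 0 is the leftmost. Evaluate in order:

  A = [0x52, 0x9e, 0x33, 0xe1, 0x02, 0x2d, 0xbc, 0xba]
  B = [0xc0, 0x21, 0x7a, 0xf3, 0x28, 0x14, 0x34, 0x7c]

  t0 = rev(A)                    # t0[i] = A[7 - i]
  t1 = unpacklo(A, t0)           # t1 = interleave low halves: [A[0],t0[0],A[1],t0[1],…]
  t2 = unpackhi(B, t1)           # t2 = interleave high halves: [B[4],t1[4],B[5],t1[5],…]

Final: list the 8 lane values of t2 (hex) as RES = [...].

t0 = [0xba, 0xbc, 0x2d, 0x02, 0xe1, 0x33, 0x9e, 0x52]
t1 = [0x52, 0xba, 0x9e, 0xbc, 0x33, 0x2d, 0xe1, 0x02]
t2 = [0x28, 0x33, 0x14, 0x2d, 0x34, 0xe1, 0x7c, 0x02]

RES = [0x28, 0x33, 0x14, 0x2d, 0x34, 0xe1, 0x7c, 0x02]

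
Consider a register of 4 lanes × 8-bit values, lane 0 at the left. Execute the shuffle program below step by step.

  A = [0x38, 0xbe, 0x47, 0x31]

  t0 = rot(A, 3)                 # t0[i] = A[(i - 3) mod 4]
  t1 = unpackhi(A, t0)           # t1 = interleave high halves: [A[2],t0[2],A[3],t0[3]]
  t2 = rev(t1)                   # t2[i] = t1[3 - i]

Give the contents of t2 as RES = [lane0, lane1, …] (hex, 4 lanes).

RES = [0x38, 0x31, 0x31, 0x47]

  t0: be 47 31 38
  t1: 47 31 31 38
  t2: 38 31 31 47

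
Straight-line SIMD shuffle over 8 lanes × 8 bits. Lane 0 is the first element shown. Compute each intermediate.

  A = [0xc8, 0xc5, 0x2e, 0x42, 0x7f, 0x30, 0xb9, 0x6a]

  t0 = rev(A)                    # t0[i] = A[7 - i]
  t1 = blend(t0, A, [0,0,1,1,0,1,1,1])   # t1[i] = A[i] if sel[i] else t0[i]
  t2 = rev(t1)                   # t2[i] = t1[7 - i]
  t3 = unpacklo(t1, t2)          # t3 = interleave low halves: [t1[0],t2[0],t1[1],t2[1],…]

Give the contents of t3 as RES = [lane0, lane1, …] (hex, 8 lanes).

RES = [ 0x6a  0x6a  0xb9  0xb9  0x2e  0x30  0x42  0x42 ]

→ t0 |6a|b9|30|7f|42|2e|c5|c8|
→ t1 |6a|b9|2e|42|42|30|b9|6a|
→ t2 |6a|b9|30|42|42|2e|b9|6a|
→ t3 |6a|6a|b9|b9|2e|30|42|42|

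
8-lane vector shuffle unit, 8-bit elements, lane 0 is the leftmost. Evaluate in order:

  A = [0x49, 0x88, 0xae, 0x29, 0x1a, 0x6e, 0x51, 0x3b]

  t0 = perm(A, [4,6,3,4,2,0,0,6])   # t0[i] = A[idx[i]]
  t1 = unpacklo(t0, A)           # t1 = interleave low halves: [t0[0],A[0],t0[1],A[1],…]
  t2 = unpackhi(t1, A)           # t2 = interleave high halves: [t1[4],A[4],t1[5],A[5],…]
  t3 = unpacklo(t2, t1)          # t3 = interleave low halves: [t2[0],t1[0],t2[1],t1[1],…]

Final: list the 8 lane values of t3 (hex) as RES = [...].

RES = [0x29, 0x1a, 0x1a, 0x49, 0xae, 0x51, 0x6e, 0x88]

t0 = [0x1a, 0x51, 0x29, 0x1a, 0xae, 0x49, 0x49, 0x51]
t1 = [0x1a, 0x49, 0x51, 0x88, 0x29, 0xae, 0x1a, 0x29]
t2 = [0x29, 0x1a, 0xae, 0x6e, 0x1a, 0x51, 0x29, 0x3b]
t3 = [0x29, 0x1a, 0x1a, 0x49, 0xae, 0x51, 0x6e, 0x88]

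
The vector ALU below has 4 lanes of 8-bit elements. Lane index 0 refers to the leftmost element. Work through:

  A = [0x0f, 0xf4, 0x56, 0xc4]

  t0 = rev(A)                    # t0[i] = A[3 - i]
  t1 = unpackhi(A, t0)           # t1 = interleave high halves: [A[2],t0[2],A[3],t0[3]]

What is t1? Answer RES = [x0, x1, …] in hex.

→ t0 |c4|56|f4|0f|
→ t1 |56|f4|c4|0f|

RES = [0x56, 0xf4, 0xc4, 0x0f]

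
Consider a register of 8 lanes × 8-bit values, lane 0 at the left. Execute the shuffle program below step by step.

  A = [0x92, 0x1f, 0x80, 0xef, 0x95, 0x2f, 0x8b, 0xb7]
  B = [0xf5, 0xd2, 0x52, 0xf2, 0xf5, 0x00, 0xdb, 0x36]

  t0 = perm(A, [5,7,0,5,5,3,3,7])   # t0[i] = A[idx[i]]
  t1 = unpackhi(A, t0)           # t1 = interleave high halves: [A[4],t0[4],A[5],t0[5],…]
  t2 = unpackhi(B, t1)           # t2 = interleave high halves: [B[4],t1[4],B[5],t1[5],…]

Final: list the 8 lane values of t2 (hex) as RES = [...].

→ t0 |2f|b7|92|2f|2f|ef|ef|b7|
→ t1 |95|2f|2f|ef|8b|ef|b7|b7|
→ t2 |f5|8b|00|ef|db|b7|36|b7|

RES = [ 0xf5  0x8b  0x00  0xef  0xdb  0xb7  0x36  0xb7 ]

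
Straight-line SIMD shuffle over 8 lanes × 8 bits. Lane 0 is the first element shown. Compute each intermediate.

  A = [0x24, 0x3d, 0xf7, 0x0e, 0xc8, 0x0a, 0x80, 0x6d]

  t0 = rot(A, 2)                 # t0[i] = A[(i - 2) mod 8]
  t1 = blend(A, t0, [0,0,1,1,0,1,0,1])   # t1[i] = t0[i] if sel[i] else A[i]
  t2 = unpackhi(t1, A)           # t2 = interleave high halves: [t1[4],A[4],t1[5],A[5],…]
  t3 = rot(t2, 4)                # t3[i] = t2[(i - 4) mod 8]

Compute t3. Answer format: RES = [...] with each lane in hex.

  t0: 80 6d 24 3d f7 0e c8 0a
  t1: 24 3d 24 3d c8 0e 80 0a
  t2: c8 c8 0e 0a 80 80 0a 6d
  t3: 80 80 0a 6d c8 c8 0e 0a

RES = [ 0x80  0x80  0x0a  0x6d  0xc8  0xc8  0x0e  0x0a ]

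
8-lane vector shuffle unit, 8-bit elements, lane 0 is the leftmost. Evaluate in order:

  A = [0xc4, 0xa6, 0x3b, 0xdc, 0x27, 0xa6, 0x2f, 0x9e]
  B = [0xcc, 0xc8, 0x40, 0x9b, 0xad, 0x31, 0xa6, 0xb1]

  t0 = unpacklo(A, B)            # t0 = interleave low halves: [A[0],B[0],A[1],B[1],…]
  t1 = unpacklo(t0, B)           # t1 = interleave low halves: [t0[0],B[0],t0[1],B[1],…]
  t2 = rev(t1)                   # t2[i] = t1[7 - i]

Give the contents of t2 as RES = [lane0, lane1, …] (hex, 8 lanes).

→ t0 |c4|cc|a6|c8|3b|40|dc|9b|
→ t1 |c4|cc|cc|c8|a6|40|c8|9b|
→ t2 |9b|c8|40|a6|c8|cc|cc|c4|

RES = [ 0x9b  0xc8  0x40  0xa6  0xc8  0xcc  0xcc  0xc4 ]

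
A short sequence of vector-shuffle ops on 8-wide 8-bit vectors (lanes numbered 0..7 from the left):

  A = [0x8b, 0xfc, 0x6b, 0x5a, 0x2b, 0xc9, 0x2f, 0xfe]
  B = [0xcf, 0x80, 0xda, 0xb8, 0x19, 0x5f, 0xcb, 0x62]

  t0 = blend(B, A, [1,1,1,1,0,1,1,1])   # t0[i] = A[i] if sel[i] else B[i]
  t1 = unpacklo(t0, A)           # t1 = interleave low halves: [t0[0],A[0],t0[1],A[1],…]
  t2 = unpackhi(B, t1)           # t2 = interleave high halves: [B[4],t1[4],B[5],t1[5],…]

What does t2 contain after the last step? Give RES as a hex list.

t0 = [0x8b, 0xfc, 0x6b, 0x5a, 0x19, 0xc9, 0x2f, 0xfe]
t1 = [0x8b, 0x8b, 0xfc, 0xfc, 0x6b, 0x6b, 0x5a, 0x5a]
t2 = [0x19, 0x6b, 0x5f, 0x6b, 0xcb, 0x5a, 0x62, 0x5a]

RES = [0x19, 0x6b, 0x5f, 0x6b, 0xcb, 0x5a, 0x62, 0x5a]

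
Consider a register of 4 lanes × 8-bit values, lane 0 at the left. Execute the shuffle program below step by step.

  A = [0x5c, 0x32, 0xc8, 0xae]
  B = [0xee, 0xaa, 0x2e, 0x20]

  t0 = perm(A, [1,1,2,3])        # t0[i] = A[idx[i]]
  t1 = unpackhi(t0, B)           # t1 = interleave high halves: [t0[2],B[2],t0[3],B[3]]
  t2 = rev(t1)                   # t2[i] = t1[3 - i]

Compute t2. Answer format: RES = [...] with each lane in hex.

RES = [ 0x20  0xae  0x2e  0xc8 ]

→ t0 |32|32|c8|ae|
→ t1 |c8|2e|ae|20|
→ t2 |20|ae|2e|c8|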